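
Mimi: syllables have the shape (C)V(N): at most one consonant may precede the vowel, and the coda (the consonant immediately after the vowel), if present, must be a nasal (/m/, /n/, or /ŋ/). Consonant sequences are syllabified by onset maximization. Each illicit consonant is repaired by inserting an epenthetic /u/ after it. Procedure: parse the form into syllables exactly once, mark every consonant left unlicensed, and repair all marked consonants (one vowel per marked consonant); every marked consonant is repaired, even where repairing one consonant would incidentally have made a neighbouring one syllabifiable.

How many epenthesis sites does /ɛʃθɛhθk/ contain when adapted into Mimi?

4

The unsyllabifiable consonants are /ʃ/, /h/, /θ/, /k/; each receives one epenthetic vowel.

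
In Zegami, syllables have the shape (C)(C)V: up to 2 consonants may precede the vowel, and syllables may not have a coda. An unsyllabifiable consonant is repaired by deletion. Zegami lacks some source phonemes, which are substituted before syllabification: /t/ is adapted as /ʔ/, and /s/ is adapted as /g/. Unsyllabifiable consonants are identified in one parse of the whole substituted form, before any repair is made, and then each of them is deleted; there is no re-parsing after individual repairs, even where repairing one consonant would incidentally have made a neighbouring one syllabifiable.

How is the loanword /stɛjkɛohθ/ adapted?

Substitution: /s/ → /g/, /t/ → /ʔ/, giving /gʔɛjkɛohθ/.
Under (C)(C)V, the unsyllabifiable consonants are /h/, /θ/ (no codas are permitted; onsets may contain at most 2 consonants).
Deletion applies to /h/, /θ/.

gʔɛjkɛo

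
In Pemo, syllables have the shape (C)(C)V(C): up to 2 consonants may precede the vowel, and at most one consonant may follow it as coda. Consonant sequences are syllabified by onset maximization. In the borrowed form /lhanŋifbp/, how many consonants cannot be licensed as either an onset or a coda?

2

Syllabifying with onset maximization leaves /b/, /p/ stranded (at most one coda consonant is licensed; onsets may contain at most 2 consonants).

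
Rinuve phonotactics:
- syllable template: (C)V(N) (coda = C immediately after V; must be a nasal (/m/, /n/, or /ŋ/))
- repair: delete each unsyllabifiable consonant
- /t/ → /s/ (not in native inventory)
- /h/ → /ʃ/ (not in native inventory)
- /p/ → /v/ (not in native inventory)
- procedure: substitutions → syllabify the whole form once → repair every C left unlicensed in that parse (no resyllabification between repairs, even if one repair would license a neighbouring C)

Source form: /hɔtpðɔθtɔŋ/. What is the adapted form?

Substitution: /h/ → /ʃ/, /t/ → /s/, /p/ → /v/, giving /ʃɔsvðɔθsɔŋ/.
Syllabifying with onset maximization leaves /s/, /v/, /θ/ stranded (only a nasal (/m/, /n/, or /ŋ/) is licensed in coda position; onsets are limited to one consonant).
Each unlicensed consonant is deleted: /s/, /v/, /θ/.

ʃɔðɔsɔŋ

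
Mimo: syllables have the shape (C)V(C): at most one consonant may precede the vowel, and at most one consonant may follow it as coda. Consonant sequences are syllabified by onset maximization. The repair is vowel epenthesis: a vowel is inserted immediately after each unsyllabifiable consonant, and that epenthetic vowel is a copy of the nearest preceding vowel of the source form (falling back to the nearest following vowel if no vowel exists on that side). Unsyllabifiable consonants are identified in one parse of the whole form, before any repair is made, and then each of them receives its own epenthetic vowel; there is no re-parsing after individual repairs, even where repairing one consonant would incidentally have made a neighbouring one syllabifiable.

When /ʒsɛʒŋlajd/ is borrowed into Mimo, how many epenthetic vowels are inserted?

3

The unsyllabifiable consonants are /ʒ/, /ŋ/, /d/; each receives one epenthetic vowel.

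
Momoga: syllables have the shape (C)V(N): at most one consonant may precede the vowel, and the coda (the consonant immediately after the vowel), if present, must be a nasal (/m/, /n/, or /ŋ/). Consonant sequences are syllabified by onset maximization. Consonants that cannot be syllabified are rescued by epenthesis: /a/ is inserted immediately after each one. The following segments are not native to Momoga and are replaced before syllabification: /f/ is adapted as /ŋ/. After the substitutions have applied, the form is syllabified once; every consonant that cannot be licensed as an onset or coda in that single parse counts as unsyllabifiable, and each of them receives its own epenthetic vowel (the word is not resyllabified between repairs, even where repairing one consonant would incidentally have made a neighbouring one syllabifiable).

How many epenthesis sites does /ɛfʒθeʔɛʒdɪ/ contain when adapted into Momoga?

2

After substitution the input is /ɛŋʒθeʔɛʒdɪ/.
The unsyllabifiable consonants are /ʒ/, /ʒ/; each receives one epenthetic vowel.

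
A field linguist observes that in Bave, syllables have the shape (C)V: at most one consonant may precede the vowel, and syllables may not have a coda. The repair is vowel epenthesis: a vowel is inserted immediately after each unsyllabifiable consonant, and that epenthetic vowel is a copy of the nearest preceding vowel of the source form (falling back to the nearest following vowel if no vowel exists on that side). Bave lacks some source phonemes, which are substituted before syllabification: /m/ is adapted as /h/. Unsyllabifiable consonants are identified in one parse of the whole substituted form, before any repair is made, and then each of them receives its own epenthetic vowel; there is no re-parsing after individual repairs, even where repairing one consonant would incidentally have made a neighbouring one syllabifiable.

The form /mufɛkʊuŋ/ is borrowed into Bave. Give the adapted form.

Substitution: /m/ → /h/, giving /hufɛkʊuŋ/.
The consonants /ŋ/ cannot be parsed into a legal (C)V syllable (no codas are permitted; onsets are limited to one consonant).
Inserting the epenthetic vowel yields /ŋ/ → /ŋu/.

hufɛkʊuŋu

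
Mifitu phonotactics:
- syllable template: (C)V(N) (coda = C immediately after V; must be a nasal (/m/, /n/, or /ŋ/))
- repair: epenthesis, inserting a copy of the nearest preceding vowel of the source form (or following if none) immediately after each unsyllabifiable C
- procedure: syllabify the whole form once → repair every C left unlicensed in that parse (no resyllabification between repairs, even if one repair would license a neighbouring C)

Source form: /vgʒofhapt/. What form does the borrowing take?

Under (C)V(N), the unsyllabifiable consonants are /v/, /g/, /f/, /p/, /t/ (only a nasal (/m/, /n/, or /ŋ/) is licensed in coda position; onsets are limited to one consonant).
Each unlicensed consonant becomes the onset of a new syllable: /v/ → /vo/, /g/ → /go/, /f/ → /fo/, /p/ → /pa/, /t/ → /ta/.

vogoʒofohapata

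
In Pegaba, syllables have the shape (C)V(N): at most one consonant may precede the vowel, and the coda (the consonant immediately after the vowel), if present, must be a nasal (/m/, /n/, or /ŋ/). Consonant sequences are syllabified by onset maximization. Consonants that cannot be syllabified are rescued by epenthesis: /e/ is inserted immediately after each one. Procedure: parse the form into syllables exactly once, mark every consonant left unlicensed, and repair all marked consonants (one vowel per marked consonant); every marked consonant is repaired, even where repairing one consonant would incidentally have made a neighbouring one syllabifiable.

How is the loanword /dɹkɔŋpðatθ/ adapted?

deɹekɔŋpeðateθe

Under (C)V(N), the unsyllabifiable consonants are /d/, /ɹ/, /p/, /t/, /θ/ (only a nasal (/m/, /n/, or /ŋ/) is licensed in coda position; onsets are limited to one consonant).
Epenthesis after each stranded consonant: /d/ → /de/, /ɹ/ → /ɹe/, /p/ → /pe/, /t/ → /te/, /θ/ → /θe/.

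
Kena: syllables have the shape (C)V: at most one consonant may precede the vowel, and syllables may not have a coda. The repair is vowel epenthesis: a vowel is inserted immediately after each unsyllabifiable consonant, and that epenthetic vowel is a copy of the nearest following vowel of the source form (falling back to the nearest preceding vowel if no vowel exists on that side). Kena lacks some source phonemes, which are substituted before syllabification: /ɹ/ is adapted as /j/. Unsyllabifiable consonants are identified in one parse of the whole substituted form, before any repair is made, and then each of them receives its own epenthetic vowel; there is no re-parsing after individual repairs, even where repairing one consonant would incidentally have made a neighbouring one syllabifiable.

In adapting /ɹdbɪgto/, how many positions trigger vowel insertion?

After substitution the input is /jdbɪgto/.
The unsyllabifiable consonants are /j/, /d/, /g/; each receives one epenthetic vowel.

3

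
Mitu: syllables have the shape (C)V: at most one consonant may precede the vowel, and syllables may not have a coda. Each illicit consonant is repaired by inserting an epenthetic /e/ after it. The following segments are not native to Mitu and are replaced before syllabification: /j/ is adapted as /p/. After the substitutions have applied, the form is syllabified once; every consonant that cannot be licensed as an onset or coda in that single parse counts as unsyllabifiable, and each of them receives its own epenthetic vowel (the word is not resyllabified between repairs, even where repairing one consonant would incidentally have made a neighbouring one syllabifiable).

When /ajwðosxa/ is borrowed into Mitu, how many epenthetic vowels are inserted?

After substitution the input is /apwðosxa/.
The unsyllabifiable consonants are /p/, /w/, /s/; each receives one epenthetic vowel.

3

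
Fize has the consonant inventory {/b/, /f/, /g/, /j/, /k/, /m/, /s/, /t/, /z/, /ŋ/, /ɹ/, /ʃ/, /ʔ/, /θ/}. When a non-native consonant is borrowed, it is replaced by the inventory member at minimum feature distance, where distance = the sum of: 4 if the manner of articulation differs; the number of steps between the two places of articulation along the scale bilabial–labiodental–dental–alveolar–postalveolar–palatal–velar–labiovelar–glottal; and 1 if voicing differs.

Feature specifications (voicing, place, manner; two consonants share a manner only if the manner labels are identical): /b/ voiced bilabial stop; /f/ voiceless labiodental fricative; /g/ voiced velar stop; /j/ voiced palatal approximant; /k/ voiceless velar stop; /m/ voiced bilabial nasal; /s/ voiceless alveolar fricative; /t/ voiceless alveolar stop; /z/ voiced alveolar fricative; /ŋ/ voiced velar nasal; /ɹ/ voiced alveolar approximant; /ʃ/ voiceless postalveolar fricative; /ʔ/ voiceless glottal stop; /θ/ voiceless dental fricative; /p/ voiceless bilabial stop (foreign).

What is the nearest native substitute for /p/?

b

/b/ is closest: same manner (stop), place distance 0 (bilabial→bilabial), voicing differs (+1); total 1. Next closest is /t/ at distance 3.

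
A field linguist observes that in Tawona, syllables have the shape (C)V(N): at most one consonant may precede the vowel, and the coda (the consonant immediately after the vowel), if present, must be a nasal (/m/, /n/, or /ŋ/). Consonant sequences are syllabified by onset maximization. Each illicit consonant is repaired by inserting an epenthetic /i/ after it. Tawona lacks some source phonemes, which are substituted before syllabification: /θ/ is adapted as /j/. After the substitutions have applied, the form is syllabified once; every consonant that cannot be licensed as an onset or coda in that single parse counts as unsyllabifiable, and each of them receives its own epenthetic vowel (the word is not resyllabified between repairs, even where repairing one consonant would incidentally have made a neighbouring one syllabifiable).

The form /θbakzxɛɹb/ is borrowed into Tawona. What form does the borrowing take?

jibakizixɛɹibi

Substitution: /θ/ → /j/, giving /jbakzxɛɹb/.
The consonants /j/, /k/, /z/, /ɹ/, /b/ cannot be parsed into a legal (C)V(N) syllable (only a nasal (/m/, /n/, or /ŋ/) is licensed in coda position; onsets are limited to one consonant).
Inserting the epenthetic vowel yields /j/ → /ji/, /k/ → /ki/, /z/ → /zi/, /ɹ/ → /ɹi/, /b/ → /bi/.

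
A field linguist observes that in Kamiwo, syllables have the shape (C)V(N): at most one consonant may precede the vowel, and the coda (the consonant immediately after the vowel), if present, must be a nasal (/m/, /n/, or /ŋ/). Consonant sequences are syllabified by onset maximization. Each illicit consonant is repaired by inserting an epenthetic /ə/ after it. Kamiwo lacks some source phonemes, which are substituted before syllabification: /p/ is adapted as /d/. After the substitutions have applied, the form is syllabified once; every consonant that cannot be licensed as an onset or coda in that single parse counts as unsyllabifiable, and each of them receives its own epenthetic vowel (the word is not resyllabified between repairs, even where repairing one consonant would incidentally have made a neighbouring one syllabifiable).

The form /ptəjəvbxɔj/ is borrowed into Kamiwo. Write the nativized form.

Substitution: /p/ → /d/, giving /dtəjəvbxɔj/.
Under (C)V(N), the unsyllabifiable consonants are /d/, /v/, /b/, /j/ (only a nasal (/m/, /n/, or /ŋ/) is licensed in coda position; onsets are limited to one consonant).
Inserting the epenthetic vowel yields /d/ → /də/, /v/ → /və/, /b/ → /bə/, /j/ → /jə/.

dətəjəvəbəxɔjə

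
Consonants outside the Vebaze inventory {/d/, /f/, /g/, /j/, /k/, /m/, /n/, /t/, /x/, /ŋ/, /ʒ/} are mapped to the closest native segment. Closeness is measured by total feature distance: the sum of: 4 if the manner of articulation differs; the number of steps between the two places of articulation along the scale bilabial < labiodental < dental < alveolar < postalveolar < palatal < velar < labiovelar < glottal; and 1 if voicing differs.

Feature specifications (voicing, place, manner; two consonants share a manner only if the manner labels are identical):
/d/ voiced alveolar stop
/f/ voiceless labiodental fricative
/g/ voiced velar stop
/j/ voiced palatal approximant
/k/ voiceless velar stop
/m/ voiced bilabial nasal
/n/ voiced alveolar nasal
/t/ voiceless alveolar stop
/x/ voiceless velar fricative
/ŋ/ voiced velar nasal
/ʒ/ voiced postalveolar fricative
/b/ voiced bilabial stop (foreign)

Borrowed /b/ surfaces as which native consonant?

/d/ is closest: same manner (stop), place distance 3 (bilabial→alveolar), same voicing; total 3. Next closest is /m/ at distance 4.

d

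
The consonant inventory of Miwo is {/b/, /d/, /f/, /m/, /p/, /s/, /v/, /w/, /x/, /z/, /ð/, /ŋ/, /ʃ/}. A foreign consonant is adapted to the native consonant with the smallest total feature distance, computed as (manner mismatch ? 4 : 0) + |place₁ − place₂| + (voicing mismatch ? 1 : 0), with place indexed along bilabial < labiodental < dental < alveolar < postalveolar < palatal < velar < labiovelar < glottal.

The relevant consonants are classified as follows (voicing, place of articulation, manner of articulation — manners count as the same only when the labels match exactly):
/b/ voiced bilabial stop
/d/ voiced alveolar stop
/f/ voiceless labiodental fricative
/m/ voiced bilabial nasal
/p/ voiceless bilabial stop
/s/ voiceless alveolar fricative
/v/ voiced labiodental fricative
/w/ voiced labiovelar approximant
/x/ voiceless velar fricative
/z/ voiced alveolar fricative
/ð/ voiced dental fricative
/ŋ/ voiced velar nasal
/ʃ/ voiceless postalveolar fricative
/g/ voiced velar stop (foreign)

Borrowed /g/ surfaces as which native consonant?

/d/ is closest: same manner (stop), place distance 3 (velar→alveolar), same voicing; total 3. Next closest is /ŋ/ at distance 4.

d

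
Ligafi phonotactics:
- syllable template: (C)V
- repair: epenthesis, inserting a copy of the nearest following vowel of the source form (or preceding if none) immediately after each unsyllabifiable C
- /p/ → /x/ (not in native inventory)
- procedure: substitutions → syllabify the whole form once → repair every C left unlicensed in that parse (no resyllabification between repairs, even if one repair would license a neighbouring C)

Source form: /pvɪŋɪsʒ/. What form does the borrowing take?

xɪvɪŋɪsɪʒɪ

Substitution: /p/ → /x/, giving /xvɪŋɪsʒ/.
The consonants /x/, /s/, /ʒ/ cannot be parsed into a legal (C)V syllable (no codas are permitted; onsets are limited to one consonant).
Inserting the epenthetic vowel yields /x/ → /xɪ/, /s/ → /sɪ/, /ʒ/ → /ʒɪ/.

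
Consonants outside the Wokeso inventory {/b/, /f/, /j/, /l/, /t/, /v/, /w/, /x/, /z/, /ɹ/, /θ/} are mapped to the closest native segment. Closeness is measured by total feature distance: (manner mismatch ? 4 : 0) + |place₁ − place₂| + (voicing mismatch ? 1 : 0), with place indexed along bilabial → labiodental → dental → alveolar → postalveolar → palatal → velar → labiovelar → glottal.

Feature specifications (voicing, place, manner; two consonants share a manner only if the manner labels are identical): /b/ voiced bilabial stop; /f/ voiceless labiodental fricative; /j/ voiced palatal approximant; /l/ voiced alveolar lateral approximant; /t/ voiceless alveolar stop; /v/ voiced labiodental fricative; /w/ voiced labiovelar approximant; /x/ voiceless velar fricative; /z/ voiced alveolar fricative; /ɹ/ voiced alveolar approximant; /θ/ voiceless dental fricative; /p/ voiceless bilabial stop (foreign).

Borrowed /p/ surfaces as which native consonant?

b

/b/ is closest: same manner (stop), place distance 0 (bilabial→bilabial), voicing differs (+1); total 1. Next closest is /t/ at distance 3.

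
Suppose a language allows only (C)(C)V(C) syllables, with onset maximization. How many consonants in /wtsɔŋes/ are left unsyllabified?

1

Syllabifying with onset maximization leaves /w/ stranded (at most one coda consonant is licensed; onsets may contain at most 2 consonants).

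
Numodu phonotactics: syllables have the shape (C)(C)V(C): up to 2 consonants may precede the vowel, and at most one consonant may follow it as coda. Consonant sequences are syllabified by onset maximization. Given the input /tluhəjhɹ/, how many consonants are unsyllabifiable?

Syllabifying with onset maximization leaves /h/, /ɹ/ stranded (at most one coda consonant is licensed; onsets may contain at most 2 consonants).

2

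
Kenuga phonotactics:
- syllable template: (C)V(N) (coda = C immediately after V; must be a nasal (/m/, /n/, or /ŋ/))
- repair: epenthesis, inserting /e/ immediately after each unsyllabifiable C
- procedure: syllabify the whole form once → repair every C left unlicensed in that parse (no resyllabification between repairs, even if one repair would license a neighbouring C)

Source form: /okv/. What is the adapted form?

okeve

Under (C)V(N), the unsyllabifiable consonants are /k/, /v/ (only a nasal (/m/, /n/, or /ŋ/) is licensed in coda position; onsets are limited to one consonant).
Each unlicensed consonant becomes the onset of a new syllable: /k/ → /ke/, /v/ → /ve/.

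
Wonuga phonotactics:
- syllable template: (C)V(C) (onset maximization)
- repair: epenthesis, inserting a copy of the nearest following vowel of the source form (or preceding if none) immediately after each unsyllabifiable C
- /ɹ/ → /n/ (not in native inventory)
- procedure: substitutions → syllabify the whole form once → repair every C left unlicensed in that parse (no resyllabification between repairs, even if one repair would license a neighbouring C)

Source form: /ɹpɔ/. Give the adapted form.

nɔpɔ

Substitution: /ɹ/ → /n/, giving /npɔ/.
Syllabifying with onset maximization leaves /n/ stranded (at most one coda consonant is licensed; onsets are limited to one consonant).
Epenthesis after each stranded consonant: /n/ → /nɔ/.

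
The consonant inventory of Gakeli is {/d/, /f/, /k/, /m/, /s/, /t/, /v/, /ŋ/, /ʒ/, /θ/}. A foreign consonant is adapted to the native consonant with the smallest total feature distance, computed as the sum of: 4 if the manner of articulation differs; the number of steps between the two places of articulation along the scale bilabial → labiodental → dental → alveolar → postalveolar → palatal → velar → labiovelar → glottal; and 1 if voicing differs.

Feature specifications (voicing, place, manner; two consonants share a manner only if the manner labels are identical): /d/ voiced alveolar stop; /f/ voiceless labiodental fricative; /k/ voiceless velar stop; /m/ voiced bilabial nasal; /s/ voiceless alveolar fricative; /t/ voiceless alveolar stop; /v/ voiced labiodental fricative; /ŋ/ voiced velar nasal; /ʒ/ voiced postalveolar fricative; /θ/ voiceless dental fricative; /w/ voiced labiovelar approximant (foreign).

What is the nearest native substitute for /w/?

/ŋ/ is closest: manner differs (approximant→nasal, +4), place distance 1 (labiovelar→velar), same voicing; total 5. Next closest is /k/ at distance 6.

ŋ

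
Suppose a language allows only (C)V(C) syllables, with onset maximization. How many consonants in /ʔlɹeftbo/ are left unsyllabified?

3

Syllabifying with onset maximization leaves /ʔ/, /l/, /t/ stranded (at most one coda consonant is licensed; onsets are limited to one consonant).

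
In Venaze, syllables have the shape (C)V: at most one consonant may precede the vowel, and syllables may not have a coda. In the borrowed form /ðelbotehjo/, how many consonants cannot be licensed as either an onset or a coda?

2

Under (C)V, the unsyllabifiable consonants are /l/, /h/ (no codas are permitted; onsets are limited to one consonant).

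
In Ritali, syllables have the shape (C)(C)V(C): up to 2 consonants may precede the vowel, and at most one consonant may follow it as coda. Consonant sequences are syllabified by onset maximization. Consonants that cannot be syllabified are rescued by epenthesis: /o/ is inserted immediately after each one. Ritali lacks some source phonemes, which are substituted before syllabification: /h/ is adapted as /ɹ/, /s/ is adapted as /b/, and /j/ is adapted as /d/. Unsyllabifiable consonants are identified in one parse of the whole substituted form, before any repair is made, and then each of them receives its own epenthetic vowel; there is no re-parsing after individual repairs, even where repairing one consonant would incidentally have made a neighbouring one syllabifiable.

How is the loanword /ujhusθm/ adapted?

Substitution: /j/ → /d/, /h/ → /ɹ/, /s/ → /b/, giving /udɹubθm/.
Under (C)(C)V(C), the unsyllabifiable consonants are /θ/, /m/ (at most one coda consonant is licensed; onsets may contain at most 2 consonants).
Epenthesis after each stranded consonant: /θ/ → /θo/, /m/ → /mo/.

udɹubθomo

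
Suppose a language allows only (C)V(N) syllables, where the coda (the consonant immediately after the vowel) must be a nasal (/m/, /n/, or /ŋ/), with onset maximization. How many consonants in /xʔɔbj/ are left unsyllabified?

3

Under (C)V(N), the unsyllabifiable consonants are /x/, /b/, /j/ (only a nasal (/m/, /n/, or /ŋ/) is licensed in coda position; onsets are limited to one consonant).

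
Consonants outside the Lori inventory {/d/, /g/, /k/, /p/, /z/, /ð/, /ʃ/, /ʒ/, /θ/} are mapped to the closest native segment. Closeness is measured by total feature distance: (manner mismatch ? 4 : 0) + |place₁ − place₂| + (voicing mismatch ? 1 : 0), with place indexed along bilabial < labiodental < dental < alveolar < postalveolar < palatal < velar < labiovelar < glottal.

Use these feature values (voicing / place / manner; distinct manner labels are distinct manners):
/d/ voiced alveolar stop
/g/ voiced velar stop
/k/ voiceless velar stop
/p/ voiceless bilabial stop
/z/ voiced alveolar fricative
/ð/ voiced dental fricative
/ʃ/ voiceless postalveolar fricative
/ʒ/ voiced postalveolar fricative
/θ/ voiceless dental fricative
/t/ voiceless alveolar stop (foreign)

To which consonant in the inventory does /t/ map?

/d/ is closest: same manner (stop), place distance 0 (alveolar→alveolar), voicing differs (+1); total 1. Next closest is /k/ at distance 3.

d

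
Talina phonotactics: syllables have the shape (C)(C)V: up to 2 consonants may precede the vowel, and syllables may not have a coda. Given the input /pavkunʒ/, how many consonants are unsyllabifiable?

2

Syllabifying with onset maximization leaves /n/, /ʒ/ stranded (no codas are permitted; onsets may contain at most 2 consonants).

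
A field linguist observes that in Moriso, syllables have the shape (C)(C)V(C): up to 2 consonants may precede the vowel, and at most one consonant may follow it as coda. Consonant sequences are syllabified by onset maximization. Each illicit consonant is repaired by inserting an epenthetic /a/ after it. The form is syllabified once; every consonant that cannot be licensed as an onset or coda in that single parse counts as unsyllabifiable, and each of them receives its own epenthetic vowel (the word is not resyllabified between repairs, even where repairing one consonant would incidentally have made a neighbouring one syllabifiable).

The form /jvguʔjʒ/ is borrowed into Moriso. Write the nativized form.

Syllabifying with onset maximization leaves /j/, /j/, /ʒ/ stranded (at most one coda consonant is licensed; onsets may contain at most 2 consonants).
Epenthesis after each stranded consonant: /j/ → /ja/, /j/ → /ja/, /ʒ/ → /ʒa/.

javguʔjaʒa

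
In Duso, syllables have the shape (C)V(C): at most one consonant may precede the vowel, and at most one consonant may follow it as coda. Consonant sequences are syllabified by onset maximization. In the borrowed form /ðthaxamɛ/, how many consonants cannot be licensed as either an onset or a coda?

2

Syllabifying with onset maximization leaves /ð/, /t/ stranded (at most one coda consonant is licensed; onsets are limited to one consonant).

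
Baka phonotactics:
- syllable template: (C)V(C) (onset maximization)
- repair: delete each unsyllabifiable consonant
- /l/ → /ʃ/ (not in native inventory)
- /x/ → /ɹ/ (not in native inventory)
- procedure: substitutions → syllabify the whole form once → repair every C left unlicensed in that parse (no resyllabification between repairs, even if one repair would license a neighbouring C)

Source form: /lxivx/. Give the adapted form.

Substitution: /l/ → /ʃ/, /x/ → /ɹ/, giving /ʃɹivɹ/.
Syllabifying with onset maximization leaves /ʃ/, /ɹ/ stranded (at most one coda consonant is licensed; onsets are limited to one consonant).
Each unlicensed consonant is deleted: /ʃ/, /ɹ/.

ɹiv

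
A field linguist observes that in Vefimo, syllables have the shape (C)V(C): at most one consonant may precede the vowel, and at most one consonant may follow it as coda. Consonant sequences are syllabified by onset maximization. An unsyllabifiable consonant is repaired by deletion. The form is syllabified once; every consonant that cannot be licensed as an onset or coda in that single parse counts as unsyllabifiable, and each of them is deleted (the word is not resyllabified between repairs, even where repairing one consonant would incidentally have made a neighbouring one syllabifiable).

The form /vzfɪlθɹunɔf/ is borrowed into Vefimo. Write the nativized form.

Under (C)V(C), the unsyllabifiable consonants are /v/, /z/, /θ/ (at most one coda consonant is licensed; onsets are limited to one consonant).
Each unlicensed consonant is deleted: /v/, /z/, /θ/.

fɪlɹunɔf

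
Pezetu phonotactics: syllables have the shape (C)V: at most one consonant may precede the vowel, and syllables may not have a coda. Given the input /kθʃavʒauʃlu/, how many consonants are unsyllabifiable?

4

Under (C)V, the unsyllabifiable consonants are /k/, /θ/, /v/, /ʃ/ (no codas are permitted; onsets are limited to one consonant).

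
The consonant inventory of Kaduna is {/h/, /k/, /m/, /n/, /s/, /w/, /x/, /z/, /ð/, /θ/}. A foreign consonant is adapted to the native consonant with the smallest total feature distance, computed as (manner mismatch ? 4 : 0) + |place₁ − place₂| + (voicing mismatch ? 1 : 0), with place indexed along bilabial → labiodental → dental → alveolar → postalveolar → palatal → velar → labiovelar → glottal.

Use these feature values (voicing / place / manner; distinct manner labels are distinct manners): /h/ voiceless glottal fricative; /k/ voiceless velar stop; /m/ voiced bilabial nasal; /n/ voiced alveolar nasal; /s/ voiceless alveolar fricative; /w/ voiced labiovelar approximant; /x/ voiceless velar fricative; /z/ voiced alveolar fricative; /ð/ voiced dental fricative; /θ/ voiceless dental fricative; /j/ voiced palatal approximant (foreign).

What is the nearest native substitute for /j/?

/w/ is closest: same manner (approximant), place distance 2 (palatal→labiovelar), same voicing; total 2. Next closest is /k/ at distance 6.

w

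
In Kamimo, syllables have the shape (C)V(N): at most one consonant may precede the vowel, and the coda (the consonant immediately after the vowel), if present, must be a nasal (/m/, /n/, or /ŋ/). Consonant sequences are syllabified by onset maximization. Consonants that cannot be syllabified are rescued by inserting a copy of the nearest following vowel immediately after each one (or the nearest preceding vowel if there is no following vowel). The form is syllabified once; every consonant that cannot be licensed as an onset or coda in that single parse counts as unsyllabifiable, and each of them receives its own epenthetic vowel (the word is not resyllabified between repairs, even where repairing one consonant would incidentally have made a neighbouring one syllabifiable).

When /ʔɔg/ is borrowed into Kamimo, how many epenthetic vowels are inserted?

1

The unsyllabifiable consonants are /g/; each receives one epenthetic vowel.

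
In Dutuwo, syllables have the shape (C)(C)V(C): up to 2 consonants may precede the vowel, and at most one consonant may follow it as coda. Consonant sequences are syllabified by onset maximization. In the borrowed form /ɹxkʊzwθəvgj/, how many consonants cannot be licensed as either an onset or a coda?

3

Syllabifying with onset maximization leaves /ɹ/, /g/, /j/ stranded (at most one coda consonant is licensed; onsets may contain at most 2 consonants).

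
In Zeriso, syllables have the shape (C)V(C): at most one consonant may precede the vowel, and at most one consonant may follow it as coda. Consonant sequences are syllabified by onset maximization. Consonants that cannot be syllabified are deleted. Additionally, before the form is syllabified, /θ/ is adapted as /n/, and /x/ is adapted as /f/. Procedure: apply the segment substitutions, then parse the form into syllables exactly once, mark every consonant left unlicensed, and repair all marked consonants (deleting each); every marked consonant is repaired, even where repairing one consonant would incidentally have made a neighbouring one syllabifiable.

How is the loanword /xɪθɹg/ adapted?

fɪn

Substitution: /x/ → /f/, /θ/ → /n/, giving /fɪnɹg/.
Syllabifying with onset maximization leaves /ɹ/, /g/ stranded (at most one coda consonant is licensed; onsets are limited to one consonant).
Each unlicensed consonant is deleted: /ɹ/, /g/.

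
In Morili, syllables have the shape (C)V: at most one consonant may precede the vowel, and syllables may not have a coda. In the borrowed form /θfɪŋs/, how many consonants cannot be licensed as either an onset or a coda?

The consonants /θ/, /ŋ/, /s/ cannot be parsed into a legal (C)V syllable (no codas are permitted; onsets are limited to one consonant).

3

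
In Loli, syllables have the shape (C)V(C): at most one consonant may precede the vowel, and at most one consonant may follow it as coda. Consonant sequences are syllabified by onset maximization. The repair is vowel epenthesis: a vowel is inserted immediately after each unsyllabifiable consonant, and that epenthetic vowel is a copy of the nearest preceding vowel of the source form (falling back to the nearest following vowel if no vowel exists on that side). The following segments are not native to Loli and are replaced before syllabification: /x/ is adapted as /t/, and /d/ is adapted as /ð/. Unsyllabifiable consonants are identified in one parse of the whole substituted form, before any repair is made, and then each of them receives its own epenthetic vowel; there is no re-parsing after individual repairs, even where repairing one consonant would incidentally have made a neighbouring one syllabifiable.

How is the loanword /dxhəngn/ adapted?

ðətəhəngənə

Substitution: /d/ → /ð/, /x/ → /t/, giving /ðthəngn/.
The consonants /ð/, /t/, /g/, /n/ cannot be parsed into a legal (C)V(C) syllable (at most one coda consonant is licensed; onsets are limited to one consonant).
Each unlicensed consonant becomes the onset of a new syllable: /ð/ → /ðə/, /t/ → /tə/, /g/ → /gə/, /n/ → /nə/.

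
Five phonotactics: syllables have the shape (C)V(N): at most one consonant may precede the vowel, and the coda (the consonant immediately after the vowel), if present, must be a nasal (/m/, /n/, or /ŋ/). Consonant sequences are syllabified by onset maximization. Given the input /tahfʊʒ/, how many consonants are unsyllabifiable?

2

The consonants /h/, /ʒ/ cannot be parsed into a legal (C)V(N) syllable (only a nasal (/m/, /n/, or /ŋ/) is licensed in coda position; onsets are limited to one consonant).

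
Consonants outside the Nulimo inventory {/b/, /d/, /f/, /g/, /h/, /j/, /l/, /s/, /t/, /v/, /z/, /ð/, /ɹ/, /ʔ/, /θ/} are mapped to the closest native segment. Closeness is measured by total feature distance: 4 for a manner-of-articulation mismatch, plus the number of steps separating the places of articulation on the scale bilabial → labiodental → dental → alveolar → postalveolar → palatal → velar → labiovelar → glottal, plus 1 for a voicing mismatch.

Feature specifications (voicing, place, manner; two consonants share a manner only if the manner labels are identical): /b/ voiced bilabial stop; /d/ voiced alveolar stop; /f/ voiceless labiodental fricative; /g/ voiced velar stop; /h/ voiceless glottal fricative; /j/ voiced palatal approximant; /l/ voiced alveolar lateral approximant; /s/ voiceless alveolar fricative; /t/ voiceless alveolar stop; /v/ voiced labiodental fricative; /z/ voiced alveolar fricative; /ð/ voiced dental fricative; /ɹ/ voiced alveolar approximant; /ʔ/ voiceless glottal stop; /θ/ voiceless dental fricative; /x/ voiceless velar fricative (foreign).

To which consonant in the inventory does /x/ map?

/h/ is closest: same manner (fricative), place distance 2 (velar→glottal), same voicing; total 2. Next closest is /s/ at distance 3.

h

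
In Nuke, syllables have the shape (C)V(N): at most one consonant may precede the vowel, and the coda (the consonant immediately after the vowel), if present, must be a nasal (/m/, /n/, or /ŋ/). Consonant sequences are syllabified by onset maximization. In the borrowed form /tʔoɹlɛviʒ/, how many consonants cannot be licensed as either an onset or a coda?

3

Under (C)V(N), the unsyllabifiable consonants are /t/, /ɹ/, /ʒ/ (only a nasal (/m/, /n/, or /ŋ/) is licensed in coda position; onsets are limited to one consonant).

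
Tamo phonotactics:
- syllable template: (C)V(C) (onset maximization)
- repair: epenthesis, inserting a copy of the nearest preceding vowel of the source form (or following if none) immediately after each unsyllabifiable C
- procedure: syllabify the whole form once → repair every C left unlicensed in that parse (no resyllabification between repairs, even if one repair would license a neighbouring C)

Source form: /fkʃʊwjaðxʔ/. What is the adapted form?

Under (C)V(C), the unsyllabifiable consonants are /f/, /k/, /x/, /ʔ/ (at most one coda consonant is licensed; onsets are limited to one consonant).
Inserting the epenthetic vowel yields /f/ → /fʊ/, /k/ → /kʊ/, /x/ → /xa/, /ʔ/ → /ʔa/.

fʊkʊʃʊwjaðxaʔa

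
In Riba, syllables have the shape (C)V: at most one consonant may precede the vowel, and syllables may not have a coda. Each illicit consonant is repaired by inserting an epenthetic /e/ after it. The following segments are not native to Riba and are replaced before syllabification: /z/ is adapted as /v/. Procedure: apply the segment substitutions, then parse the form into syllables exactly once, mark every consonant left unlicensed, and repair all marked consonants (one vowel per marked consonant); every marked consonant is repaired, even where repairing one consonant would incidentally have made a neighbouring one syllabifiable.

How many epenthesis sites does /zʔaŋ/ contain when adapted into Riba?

2

After substitution the input is /vʔaŋ/.
The unsyllabifiable consonants are /v/, /ŋ/; each receives one epenthetic vowel.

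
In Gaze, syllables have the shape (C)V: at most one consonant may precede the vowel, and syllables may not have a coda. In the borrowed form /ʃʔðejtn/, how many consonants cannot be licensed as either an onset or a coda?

Syllabifying with onset maximization leaves /ʃ/, /ʔ/, /j/, /t/, /n/ stranded (no codas are permitted; onsets are limited to one consonant).

5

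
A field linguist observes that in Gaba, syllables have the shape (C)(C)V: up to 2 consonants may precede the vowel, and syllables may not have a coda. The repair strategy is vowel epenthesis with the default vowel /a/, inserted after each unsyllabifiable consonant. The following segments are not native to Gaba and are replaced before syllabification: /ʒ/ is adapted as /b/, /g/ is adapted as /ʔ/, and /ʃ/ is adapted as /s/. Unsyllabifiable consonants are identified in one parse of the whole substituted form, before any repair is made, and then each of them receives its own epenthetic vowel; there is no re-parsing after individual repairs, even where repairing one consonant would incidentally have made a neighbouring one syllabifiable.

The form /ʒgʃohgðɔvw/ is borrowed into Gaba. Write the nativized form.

Substitution: /ʒ/ → /b/, /g/ → /ʔ/, /ʃ/ → /s/, giving /bʔsohʔðɔvw/.
Under (C)(C)V, the unsyllabifiable consonants are /b/, /h/, /v/, /w/ (no codas are permitted; onsets may contain at most 2 consonants).
Each unlicensed consonant becomes the onset of a new syllable: /b/ → /ba/, /h/ → /ha/, /v/ → /va/, /w/ → /wa/.

baʔsohaʔðɔvawa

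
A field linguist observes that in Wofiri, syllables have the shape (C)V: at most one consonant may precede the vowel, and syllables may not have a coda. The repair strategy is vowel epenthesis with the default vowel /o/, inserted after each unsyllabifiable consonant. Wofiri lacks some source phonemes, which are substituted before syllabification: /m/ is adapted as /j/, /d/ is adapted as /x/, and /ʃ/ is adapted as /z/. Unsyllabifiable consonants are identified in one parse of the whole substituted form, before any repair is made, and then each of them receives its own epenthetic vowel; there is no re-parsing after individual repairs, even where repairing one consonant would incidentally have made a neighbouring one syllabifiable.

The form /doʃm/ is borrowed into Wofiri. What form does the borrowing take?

xozojo

Substitution: /d/ → /x/, /ʃ/ → /z/, /m/ → /j/, giving /xozj/.
Under (C)V, the unsyllabifiable consonants are /z/, /j/ (no codas are permitted; onsets are limited to one consonant).
Each unlicensed consonant becomes the onset of a new syllable: /z/ → /zo/, /j/ → /jo/.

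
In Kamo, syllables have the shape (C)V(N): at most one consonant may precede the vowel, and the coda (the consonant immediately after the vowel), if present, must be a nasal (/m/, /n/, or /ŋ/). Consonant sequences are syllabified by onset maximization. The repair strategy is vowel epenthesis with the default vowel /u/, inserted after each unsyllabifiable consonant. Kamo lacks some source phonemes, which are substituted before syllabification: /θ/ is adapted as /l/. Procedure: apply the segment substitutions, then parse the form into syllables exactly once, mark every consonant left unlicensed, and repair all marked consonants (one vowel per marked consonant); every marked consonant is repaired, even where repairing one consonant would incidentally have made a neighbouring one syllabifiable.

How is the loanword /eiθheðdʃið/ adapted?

eiluheðuduʃiðu

Substitution: /θ/ → /l/, giving /eilheðdʃið/.
The consonants /l/, /ð/, /d/, /ð/ cannot be parsed into a legal (C)V(N) syllable (only a nasal (/m/, /n/, or /ŋ/) is licensed in coda position; onsets are limited to one consonant).
Inserting the epenthetic vowel yields /l/ → /lu/, /ð/ → /ðu/, /d/ → /du/, /ð/ → /ðu/.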